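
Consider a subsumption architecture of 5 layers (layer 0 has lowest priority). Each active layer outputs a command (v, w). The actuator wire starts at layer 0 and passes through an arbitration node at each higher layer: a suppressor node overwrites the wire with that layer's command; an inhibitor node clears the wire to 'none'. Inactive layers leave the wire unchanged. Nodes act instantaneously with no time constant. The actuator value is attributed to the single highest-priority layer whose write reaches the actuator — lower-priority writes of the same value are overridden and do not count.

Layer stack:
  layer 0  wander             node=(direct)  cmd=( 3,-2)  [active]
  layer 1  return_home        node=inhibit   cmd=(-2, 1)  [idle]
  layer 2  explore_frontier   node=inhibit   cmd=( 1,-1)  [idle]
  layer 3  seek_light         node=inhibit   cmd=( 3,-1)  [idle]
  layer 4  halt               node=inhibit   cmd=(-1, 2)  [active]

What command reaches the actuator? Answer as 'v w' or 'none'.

none

[0] wander on; wire := (3, -2)
[1] return_home off; pass (3, -2)
[2] explore_frontier off; pass (3, -2)
[3] seek_light off; pass (3, -2)
[4] halt on (inhibit); wire := none
output none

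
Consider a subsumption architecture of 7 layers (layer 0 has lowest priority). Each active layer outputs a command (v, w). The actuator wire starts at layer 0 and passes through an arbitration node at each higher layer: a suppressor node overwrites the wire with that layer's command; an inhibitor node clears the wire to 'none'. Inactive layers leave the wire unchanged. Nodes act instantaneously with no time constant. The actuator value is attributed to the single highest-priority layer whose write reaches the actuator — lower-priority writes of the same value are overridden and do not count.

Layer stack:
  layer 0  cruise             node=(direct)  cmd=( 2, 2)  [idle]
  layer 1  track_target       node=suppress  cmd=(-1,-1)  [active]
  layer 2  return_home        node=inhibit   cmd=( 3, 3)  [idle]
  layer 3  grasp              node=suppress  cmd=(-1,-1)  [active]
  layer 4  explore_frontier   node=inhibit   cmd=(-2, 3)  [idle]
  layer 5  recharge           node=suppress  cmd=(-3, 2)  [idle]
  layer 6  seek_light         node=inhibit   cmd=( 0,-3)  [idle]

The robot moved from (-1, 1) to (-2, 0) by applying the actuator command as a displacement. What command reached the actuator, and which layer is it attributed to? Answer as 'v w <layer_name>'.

displacement = (-2, 0) − (-1, 1) = (-1, -1)
L0 cruise: idle → wire = none
L1 track_target: active, suppressor → wire = (-1, -1)
L2 return_home: idle → wire stays (-1, -1)
L3 grasp: active, suppressor → wire = (-1, -1)
L4 explore_frontier: idle → wire stays (-1, -1)
L5 recharge: idle → wire stays (-1, -1)
L6 seek_light: idle → wire stays (-1, -1)
actuator = (-1, -1) — from layer 3 (grasp)

-1 -1 grasp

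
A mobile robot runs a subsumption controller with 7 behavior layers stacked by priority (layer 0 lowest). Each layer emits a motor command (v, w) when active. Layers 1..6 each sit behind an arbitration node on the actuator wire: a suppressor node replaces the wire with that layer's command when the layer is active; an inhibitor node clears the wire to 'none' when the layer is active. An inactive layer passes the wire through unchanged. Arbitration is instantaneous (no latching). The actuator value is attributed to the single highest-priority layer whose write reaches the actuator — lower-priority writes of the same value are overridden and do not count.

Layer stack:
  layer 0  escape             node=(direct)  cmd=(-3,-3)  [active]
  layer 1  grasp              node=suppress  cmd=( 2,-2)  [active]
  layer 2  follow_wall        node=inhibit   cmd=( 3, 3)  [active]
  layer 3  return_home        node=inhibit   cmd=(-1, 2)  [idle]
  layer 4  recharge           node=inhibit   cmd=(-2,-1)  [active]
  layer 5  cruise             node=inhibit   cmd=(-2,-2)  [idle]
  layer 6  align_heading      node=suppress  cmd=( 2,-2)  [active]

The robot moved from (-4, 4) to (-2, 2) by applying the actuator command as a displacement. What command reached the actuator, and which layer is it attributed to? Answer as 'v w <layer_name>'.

2 -2 align_heading

displacement = (-2, 2) − (-4, 4) = (2, -2)
[0] escape on; wire := (-3, -3)
[1] grasp on (suppress); wire := (2, -2)
[2] follow_wall on (inhibit); wire := none
[3] return_home off; pass none
[4] recharge on (inhibit); wire := none
[5] cruise off; pass none
[6] align_heading on (suppress); wire := (2, -2)
output (2, -2) — from layer 6 (align_heading)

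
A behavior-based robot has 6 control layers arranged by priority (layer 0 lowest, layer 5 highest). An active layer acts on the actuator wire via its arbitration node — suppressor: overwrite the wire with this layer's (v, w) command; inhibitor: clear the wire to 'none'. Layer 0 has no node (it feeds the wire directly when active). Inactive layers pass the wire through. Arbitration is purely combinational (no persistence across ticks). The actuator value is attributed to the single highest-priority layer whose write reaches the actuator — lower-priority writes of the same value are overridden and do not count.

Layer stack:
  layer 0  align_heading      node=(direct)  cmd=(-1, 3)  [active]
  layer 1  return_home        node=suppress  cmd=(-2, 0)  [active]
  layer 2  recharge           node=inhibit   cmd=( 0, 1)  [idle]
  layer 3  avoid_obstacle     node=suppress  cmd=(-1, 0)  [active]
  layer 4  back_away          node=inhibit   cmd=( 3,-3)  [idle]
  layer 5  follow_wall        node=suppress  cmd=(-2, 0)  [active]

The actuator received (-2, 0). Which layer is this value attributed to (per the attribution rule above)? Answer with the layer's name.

follow_wall

[0] align_heading on; wire := (-1, 3)
[1] return_home on (suppress); wire := (-2, 0)
[2] recharge off; pass (-2, 0)
[3] avoid_obstacle on (suppress); wire := (-1, 0)
[4] back_away off; pass (-1, 0)
[5] follow_wall on (suppress); wire := (-2, 0)
output (-2, 0)
last writer: layer 5 = follow_wall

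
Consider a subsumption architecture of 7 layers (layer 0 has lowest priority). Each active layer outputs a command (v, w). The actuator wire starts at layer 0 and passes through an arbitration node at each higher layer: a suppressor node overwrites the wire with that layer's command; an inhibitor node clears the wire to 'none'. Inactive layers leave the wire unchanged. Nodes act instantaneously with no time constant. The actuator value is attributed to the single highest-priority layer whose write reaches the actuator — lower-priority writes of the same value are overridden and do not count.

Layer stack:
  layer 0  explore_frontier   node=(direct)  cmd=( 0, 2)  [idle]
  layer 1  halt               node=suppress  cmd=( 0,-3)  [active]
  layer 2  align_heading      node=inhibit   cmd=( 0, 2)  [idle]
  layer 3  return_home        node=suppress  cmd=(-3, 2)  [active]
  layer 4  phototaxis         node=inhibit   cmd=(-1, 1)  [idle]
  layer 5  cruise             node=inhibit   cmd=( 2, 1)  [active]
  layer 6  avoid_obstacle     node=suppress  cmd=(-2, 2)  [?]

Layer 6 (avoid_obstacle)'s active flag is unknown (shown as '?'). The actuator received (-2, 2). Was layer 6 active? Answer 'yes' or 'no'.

If layer 6 is active=yes:
  actuator would be (-2, 2)
If layer 6 is active=no:
  actuator would be none
Observed (-2, 2), so layer 6 was active.

yes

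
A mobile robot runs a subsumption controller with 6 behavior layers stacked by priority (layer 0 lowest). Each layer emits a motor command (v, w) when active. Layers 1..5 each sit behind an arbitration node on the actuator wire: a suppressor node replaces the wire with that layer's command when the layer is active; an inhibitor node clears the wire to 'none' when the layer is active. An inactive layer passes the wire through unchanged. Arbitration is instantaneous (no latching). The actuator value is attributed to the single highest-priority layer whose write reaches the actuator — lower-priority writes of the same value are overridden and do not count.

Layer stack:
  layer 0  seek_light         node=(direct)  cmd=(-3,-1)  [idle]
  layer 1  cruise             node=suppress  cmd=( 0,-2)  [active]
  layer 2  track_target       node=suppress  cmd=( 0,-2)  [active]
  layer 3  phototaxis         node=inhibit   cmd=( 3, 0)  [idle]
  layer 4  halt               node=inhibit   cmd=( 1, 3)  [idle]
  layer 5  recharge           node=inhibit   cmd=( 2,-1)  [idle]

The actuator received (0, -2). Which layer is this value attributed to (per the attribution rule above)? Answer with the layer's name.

L0 seek_light: idle → wire = none
L1 cruise: active, suppressor → wire = (0, -2)
L2 track_target: active, suppressor → wire = (0, -2)
L3 phototaxis: idle → wire stays (0, -2)
L4 halt: idle → wire stays (0, -2)
L5 recharge: idle → wire stays (0, -2)
actuator = (0, -2)
last writer: layer 2 = track_target

track_target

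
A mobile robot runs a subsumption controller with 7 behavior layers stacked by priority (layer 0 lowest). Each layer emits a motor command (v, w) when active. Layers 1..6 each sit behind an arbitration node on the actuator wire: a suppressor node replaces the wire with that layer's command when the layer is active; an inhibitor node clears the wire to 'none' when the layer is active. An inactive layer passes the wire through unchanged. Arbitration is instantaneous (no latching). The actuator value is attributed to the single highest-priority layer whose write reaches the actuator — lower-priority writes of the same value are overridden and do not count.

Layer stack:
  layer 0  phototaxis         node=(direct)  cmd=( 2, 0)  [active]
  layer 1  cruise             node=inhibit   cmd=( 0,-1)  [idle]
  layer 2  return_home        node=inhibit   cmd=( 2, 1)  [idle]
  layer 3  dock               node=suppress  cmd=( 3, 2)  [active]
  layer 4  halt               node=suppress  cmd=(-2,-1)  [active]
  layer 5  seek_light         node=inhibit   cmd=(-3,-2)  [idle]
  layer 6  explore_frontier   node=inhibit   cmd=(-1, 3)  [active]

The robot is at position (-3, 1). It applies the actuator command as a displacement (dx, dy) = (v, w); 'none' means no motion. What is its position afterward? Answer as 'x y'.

L0 phototaxis: active, feeds wire = (2, 0)
L1 cruise: idle → wire stays (2, 0)
L2 return_home: idle → wire stays (2, 0)
L3 dock: active, suppressor → wire = (3, 2)
L4 halt: active, suppressor → wire = (-2, -1)
L5 seek_light: idle → wire stays (-2, -1)
L6 explore_frontier: active, inhibitor → wire = none
actuator = none
position: (-3, 1) + none = (-3, 1)

-3 1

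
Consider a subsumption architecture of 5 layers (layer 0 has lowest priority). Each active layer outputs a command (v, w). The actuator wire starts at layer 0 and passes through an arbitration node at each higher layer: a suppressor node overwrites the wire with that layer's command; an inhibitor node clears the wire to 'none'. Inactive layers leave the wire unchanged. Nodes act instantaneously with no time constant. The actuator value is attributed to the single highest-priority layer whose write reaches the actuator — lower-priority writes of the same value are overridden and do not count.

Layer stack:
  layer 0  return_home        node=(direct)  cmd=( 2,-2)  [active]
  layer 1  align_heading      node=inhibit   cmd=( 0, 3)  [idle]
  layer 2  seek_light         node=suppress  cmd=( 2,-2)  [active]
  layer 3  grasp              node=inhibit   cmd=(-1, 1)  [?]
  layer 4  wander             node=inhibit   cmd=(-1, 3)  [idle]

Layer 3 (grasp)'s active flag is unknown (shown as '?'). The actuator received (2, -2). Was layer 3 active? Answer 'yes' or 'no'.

no

If layer 3 is active=yes:
  actuator would be none
If layer 3 is active=no:
  actuator would be (2, -2)
Observed (2, -2), so layer 3 was idle.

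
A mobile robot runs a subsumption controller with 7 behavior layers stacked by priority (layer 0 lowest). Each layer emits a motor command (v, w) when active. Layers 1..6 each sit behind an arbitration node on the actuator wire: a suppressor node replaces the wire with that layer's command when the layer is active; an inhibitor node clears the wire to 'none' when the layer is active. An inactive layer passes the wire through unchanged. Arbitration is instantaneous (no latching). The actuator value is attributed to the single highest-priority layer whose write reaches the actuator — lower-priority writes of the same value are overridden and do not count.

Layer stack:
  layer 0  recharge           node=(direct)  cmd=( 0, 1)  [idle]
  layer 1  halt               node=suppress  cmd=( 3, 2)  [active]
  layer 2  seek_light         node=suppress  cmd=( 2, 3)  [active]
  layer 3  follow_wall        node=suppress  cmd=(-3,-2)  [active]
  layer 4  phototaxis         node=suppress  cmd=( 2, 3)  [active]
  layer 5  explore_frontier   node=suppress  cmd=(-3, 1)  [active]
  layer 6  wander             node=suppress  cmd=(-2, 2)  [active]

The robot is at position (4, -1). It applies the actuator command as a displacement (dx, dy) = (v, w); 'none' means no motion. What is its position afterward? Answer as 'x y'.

2 1

[0] recharge off; wire := none
[1] halt on (suppress); wire := (3, 2)
[2] seek_light on (suppress); wire := (2, 3)
[3] follow_wall on (suppress); wire := (-3, -2)
[4] phototaxis on (suppress); wire := (2, 3)
[5] explore_frontier on (suppress); wire := (-3, 1)
[6] wander on (suppress); wire := (-2, 2)
output (-2, 2)
position: (4, -1) + (-2, 2) = (2, 1)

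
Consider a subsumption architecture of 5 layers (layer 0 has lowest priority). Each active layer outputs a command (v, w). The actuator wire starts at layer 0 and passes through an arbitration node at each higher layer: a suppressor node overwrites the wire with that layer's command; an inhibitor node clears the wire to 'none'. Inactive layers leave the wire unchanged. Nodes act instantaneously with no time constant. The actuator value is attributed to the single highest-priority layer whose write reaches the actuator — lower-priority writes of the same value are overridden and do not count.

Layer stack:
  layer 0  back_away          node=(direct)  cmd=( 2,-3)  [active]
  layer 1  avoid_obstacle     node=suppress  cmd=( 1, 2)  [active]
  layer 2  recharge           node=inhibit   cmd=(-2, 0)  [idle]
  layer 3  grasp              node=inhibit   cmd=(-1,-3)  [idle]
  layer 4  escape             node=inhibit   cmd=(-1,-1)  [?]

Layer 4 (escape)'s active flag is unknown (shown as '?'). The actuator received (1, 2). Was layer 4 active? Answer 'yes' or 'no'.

no

If layer 4 is active=yes:
  actuator would be none
If layer 4 is active=no:
  actuator would be (1, 2)
Observed (1, 2), so layer 4 was idle.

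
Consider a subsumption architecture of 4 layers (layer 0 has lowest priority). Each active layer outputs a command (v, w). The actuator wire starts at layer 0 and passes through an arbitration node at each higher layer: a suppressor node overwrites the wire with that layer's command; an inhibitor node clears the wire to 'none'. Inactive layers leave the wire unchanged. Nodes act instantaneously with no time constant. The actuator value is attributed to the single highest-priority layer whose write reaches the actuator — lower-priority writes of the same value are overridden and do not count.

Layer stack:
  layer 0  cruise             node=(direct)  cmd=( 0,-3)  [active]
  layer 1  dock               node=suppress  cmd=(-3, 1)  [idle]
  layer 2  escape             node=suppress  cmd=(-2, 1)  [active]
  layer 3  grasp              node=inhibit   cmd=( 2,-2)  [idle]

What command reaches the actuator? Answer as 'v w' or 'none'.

-2 1

[0] cruise on; wire := (0, -3)
[1] dock off; pass (0, -3)
[2] escape on (suppress); wire := (-2, 1)
[3] grasp off; pass (-2, 1)
output (-2, 1)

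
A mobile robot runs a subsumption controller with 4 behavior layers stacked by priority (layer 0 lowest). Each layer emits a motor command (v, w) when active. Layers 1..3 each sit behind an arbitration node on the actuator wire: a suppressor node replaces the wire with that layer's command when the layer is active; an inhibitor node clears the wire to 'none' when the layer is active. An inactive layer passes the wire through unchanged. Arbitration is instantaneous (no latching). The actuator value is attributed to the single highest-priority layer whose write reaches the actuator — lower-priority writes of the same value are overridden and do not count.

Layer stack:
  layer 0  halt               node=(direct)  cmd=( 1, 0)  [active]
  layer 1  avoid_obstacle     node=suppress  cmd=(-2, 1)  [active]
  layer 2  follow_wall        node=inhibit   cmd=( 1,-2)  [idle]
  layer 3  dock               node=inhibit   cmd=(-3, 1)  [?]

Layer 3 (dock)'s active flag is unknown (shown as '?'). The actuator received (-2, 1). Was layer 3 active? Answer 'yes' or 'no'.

no

If layer 3 is active=yes:
  actuator would be none
If layer 3 is active=no:
  actuator would be (-2, 1)
Observed (-2, 1), so layer 3 was idle.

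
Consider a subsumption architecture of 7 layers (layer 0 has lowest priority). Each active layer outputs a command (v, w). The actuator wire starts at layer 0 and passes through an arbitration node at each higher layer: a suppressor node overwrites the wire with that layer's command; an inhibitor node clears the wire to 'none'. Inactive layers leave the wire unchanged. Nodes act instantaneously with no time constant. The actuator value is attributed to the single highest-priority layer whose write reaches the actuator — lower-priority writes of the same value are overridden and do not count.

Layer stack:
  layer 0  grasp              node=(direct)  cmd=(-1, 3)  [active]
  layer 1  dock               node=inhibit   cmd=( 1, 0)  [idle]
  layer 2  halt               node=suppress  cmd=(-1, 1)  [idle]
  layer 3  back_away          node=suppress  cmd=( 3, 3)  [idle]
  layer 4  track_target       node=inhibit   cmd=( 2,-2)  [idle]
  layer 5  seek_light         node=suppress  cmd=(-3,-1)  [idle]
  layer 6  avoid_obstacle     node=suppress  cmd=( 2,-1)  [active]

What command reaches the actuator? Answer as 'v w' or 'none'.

L0 grasp: active, feeds wire = (-1, 3)
L1 dock: idle → wire stays (-1, 3)
L2 halt: idle → wire stays (-1, 3)
L3 back_away: idle → wire stays (-1, 3)
L4 track_target: idle → wire stays (-1, 3)
L5 seek_light: idle → wire stays (-1, 3)
L6 avoid_obstacle: active, suppressor → wire = (2, -1)
actuator = (2, -1)

2 -1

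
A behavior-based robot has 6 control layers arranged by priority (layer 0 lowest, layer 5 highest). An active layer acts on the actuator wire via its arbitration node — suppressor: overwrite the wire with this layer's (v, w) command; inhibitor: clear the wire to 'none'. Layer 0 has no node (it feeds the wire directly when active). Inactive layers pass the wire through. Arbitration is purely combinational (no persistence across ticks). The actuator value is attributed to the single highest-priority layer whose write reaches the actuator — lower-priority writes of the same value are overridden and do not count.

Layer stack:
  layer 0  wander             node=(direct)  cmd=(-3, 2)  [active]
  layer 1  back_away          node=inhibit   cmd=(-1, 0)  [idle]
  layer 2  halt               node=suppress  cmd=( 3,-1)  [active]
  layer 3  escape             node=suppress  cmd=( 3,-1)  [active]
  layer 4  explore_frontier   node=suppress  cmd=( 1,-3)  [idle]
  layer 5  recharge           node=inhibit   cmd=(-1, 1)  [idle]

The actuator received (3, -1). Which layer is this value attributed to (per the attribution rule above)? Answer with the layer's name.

escape

L0 wander: active, feeds wire = (-3, 2)
L1 back_away: idle → wire stays (-3, 2)
L2 halt: active, suppressor → wire = (3, -1)
L3 escape: active, suppressor → wire = (3, -1)
L4 explore_frontier: idle → wire stays (3, -1)
L5 recharge: idle → wire stays (3, -1)
actuator = (3, -1)
last writer: layer 3 = escape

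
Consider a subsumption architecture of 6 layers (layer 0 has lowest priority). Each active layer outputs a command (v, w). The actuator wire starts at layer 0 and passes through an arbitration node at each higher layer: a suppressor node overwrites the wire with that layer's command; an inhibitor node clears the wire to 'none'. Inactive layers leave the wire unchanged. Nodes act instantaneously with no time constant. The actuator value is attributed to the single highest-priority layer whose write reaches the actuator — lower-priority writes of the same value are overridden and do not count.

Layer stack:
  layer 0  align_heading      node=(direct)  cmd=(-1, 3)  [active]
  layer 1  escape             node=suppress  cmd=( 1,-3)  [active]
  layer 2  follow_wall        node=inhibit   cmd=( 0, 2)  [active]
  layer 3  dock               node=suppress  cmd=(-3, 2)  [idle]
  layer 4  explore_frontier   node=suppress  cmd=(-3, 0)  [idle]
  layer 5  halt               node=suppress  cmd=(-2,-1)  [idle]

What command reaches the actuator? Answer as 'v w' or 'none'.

layer 0 (align_heading) active — direct: (-1, 3)
layer 1 (escape) active — suppresses: (1, -3)
layer 2 (follow_wall) active — inhibits: none
layer 3 (dock) idle — unchanged: none
layer 4 (explore_frontier) idle — unchanged: none
layer 5 (halt) idle — unchanged: none
→ actuator none

none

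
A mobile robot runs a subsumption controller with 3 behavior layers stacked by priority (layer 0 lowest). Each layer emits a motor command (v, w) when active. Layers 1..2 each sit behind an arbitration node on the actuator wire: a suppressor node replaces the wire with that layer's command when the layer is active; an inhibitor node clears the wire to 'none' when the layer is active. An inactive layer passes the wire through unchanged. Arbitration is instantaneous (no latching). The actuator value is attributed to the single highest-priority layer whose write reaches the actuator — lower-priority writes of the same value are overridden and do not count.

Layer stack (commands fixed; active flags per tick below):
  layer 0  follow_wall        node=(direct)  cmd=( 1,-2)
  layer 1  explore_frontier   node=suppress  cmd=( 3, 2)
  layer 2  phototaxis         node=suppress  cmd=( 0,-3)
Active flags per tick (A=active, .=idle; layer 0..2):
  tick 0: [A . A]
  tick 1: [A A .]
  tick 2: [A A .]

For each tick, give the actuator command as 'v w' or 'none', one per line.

tick 0:
  [0] follow_wall on; wire := (1, -2)
  [1] explore_frontier off; pass (1, -2)
  [2] phototaxis on (suppress); wire := (0, -3)
  output (0, -3)
tick 1:
  [0] follow_wall on; wire := (1, -2)
  [1] explore_frontier on (suppress); wire := (3, 2)
  [2] phototaxis off; pass (3, 2)
  output (3, 2)
tick 2:
  [0] follow_wall on; wire := (1, -2)
  [1] explore_frontier on (suppress); wire := (3, 2)
  [2] phototaxis off; pass (3, 2)
  output (3, 2)

0 -3
3 2
3 2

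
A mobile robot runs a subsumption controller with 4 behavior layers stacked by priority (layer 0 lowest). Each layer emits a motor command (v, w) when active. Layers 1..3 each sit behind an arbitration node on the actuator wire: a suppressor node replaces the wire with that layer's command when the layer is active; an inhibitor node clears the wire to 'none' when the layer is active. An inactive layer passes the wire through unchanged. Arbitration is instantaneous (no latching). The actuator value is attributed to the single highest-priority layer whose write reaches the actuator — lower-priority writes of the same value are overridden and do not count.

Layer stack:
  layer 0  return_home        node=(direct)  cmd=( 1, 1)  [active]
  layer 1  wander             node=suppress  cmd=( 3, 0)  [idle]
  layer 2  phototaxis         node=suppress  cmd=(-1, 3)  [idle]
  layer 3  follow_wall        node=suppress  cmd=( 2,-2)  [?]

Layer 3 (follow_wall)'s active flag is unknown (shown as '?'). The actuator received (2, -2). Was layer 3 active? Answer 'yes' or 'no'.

yes

If layer 3 is active=yes:
  actuator would be (2, -2)
If layer 3 is active=no:
  actuator would be (1, 1)
Observed (2, -2), so layer 3 was active.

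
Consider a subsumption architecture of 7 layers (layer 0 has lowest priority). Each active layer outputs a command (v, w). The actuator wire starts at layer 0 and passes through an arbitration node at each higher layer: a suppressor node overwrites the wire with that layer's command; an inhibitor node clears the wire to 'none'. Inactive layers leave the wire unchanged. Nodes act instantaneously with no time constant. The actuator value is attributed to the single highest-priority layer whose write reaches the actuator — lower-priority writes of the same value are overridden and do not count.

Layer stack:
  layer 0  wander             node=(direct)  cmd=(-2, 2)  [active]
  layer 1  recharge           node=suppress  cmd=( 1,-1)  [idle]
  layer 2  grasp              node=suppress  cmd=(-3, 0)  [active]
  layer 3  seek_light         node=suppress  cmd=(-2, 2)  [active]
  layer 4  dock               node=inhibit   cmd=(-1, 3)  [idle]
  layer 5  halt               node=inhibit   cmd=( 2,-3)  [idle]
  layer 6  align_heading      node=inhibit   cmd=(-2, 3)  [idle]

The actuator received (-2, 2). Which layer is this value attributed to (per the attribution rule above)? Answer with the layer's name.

seek_light

[0] wander on; wire := (-2, 2)
[1] recharge off; pass (-2, 2)
[2] grasp on (suppress); wire := (-3, 0)
[3] seek_light on (suppress); wire := (-2, 2)
[4] dock off; pass (-2, 2)
[5] halt off; pass (-2, 2)
[6] align_heading off; pass (-2, 2)
output (-2, 2)
last writer: layer 3 = seek_light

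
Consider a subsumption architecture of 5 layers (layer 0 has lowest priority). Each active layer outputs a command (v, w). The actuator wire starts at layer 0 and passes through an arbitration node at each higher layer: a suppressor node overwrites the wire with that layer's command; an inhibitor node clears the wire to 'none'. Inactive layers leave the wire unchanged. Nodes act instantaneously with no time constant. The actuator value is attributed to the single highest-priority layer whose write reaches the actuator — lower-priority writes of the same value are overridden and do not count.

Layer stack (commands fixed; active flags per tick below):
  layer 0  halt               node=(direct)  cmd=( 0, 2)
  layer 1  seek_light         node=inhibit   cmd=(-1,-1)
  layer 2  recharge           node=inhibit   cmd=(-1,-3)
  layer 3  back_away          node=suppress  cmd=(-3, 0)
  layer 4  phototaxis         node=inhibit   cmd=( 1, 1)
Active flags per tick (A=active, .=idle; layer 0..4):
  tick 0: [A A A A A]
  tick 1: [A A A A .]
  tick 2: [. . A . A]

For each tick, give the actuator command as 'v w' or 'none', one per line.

none
-3 0
none

tick 0:
  [0] halt on; wire := (0, 2)
  [1] seek_light on (inhibit); wire := none
  [2] recharge on (inhibit); wire := none
  [3] back_away on (suppress); wire := (-3, 0)
  [4] phototaxis on (inhibit); wire := none
  output none
tick 1:
  [0] halt on; wire := (0, 2)
  [1] seek_light on (inhibit); wire := none
  [2] recharge on (inhibit); wire := none
  [3] back_away on (suppress); wire := (-3, 0)
  [4] phototaxis off; pass (-3, 0)
  output (-3, 0)
tick 2:
  [0] halt off; wire := none
  [1] seek_light off; pass none
  [2] recharge on (inhibit); wire := none
  [3] back_away off; pass none
  [4] phototaxis on (inhibit); wire := none
  output none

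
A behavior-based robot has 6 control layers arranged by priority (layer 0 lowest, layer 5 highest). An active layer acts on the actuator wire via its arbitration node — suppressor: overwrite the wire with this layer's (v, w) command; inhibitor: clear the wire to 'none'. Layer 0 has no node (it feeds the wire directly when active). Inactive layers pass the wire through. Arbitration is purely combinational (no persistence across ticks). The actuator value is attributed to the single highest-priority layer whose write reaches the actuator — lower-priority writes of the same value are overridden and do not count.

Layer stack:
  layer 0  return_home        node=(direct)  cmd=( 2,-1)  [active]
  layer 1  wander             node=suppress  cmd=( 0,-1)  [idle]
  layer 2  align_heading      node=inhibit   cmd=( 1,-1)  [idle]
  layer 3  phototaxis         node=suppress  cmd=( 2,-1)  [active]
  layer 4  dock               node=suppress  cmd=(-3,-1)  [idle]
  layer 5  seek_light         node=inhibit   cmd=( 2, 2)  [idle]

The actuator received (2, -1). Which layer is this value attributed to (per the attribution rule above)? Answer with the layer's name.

layer 0 (return_home) active — direct: (2, -1)
layer 1 (wander) idle — unchanged: (2, -1)
layer 2 (align_heading) idle — unchanged: (2, -1)
layer 3 (phototaxis) active — suppresses: (2, -1)
layer 4 (dock) idle — unchanged: (2, -1)
layer 5 (seek_light) idle — unchanged: (2, -1)
→ actuator (2, -1)
last writer: layer 3 = phototaxis

phototaxis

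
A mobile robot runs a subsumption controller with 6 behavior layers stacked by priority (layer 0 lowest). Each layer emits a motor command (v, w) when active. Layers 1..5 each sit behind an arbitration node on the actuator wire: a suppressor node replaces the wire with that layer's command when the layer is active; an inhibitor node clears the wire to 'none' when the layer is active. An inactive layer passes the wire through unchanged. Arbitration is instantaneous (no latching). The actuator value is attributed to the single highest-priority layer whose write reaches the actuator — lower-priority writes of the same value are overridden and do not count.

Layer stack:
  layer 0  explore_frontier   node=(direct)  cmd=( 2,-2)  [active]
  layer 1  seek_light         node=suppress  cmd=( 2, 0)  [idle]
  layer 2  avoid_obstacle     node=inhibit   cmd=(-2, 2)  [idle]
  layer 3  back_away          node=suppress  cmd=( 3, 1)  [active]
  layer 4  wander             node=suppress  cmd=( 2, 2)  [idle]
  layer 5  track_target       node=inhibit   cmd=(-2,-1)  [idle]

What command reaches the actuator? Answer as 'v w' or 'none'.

3 1

layer 0 (explore_frontier) active — direct: (2, -2)
layer 1 (seek_light) idle — unchanged: (2, -2)
layer 2 (avoid_obstacle) idle — unchanged: (2, -2)
layer 3 (back_away) active — suppresses: (3, 1)
layer 4 (wander) idle — unchanged: (3, 1)
layer 5 (track_target) idle — unchanged: (3, 1)
→ actuator (3, 1)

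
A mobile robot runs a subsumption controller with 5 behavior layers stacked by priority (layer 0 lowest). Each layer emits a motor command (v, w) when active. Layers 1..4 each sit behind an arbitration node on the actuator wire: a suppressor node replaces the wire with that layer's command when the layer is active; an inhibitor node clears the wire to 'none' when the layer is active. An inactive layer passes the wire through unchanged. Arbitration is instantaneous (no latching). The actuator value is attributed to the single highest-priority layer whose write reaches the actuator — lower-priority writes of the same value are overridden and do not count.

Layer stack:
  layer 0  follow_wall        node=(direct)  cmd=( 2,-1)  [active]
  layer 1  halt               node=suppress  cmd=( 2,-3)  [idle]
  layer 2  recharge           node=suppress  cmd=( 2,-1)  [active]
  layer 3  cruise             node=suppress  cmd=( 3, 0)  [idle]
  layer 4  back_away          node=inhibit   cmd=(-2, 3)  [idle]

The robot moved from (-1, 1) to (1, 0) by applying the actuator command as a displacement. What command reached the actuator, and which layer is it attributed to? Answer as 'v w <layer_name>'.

2 -1 recharge

displacement = (1, 0) − (-1, 1) = (2, -1)
L0 follow_wall: active, feeds wire = (2, -1)
L1 halt: idle → wire stays (2, -1)
L2 recharge: active, suppressor → wire = (2, -1)
L3 cruise: idle → wire stays (2, -1)
L4 back_away: idle → wire stays (2, -1)
actuator = (2, -1) — from layer 2 (recharge)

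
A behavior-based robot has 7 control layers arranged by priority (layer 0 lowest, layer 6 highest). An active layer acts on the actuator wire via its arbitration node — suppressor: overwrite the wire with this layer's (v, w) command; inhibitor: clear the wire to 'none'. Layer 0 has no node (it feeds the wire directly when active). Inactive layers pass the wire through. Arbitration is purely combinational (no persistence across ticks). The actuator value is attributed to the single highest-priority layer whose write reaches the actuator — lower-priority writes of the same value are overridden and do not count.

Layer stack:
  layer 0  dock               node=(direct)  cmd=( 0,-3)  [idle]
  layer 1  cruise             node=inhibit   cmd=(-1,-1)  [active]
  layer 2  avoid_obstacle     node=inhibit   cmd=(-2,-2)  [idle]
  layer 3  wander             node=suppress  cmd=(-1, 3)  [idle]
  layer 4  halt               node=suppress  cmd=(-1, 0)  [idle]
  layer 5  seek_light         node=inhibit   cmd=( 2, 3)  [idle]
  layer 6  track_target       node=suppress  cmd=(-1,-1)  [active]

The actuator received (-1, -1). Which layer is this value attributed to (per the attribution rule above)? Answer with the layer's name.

track_target

[0] dock off; wire := none
[1] cruise on (inhibit); wire := none
[2] avoid_obstacle off; pass none
[3] wander off; pass none
[4] halt off; pass none
[5] seek_light off; pass none
[6] track_target on (suppress); wire := (-1, -1)
output (-1, -1)
last writer: layer 6 = track_target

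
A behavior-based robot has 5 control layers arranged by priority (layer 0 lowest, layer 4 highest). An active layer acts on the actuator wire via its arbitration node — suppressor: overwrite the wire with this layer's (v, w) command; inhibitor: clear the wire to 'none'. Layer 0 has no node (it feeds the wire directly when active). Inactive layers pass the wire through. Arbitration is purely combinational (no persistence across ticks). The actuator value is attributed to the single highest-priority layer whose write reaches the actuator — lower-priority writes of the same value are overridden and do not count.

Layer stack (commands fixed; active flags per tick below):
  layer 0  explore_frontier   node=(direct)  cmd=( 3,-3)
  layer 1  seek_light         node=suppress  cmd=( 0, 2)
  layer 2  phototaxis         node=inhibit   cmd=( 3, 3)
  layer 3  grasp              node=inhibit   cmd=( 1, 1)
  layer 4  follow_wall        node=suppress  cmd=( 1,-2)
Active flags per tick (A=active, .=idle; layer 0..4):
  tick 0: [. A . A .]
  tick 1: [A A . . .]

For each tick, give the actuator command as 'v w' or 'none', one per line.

tick 0:
  L0 explore_frontier: idle → wire = none
  L1 seek_light: active, suppressor → wire = (0, 2)
  L2 phototaxis: idle → wire stays (0, 2)
  L3 grasp: active, inhibitor → wire = none
  L4 follow_wall: idle → wire stays none
  actuator = none
tick 1:
  L0 explore_frontier: active, feeds wire = (3, -3)
  L1 seek_light: active, suppressor → wire = (0, 2)
  L2 phototaxis: idle → wire stays (0, 2)
  L3 grasp: idle → wire stays (0, 2)
  L4 follow_wall: idle → wire stays (0, 2)
  actuator = (0, 2)

none
0 2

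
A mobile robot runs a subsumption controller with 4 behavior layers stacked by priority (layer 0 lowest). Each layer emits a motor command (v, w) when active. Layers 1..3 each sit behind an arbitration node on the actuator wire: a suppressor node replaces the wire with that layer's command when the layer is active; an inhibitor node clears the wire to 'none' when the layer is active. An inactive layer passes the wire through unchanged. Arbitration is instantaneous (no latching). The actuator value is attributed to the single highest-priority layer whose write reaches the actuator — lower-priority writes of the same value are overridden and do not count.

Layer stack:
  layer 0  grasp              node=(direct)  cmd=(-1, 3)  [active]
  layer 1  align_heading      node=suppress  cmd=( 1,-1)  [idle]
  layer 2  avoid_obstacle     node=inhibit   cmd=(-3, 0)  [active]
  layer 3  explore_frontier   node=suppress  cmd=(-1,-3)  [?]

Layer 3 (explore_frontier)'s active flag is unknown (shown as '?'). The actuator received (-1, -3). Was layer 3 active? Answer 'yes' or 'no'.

If layer 3 is active=yes:
  actuator would be (-1, -3)
If layer 3 is active=no:
  actuator would be none
Observed (-1, -3), so layer 3 was active.

yes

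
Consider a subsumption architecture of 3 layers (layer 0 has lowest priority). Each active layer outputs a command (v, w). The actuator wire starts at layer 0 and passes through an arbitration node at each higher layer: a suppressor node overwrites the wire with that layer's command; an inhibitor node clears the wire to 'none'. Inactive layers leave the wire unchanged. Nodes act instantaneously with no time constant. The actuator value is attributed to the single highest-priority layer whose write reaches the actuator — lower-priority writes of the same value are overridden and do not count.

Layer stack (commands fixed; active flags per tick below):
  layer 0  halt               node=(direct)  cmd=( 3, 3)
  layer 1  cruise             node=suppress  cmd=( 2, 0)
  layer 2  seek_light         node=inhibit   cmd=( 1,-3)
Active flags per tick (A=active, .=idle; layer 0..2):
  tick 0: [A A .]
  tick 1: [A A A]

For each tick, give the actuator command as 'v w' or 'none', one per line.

2 0
none

tick 0:
  layer 0 (halt) active — direct: (3, 3)
  layer 1 (cruise) active — suppresses: (2, 0)
  layer 2 (seek_light) idle — unchanged: (2, 0)
  → actuator (2, 0)
tick 1:
  layer 0 (halt) active — direct: (3, 3)
  layer 1 (cruise) active — suppresses: (2, 0)
  layer 2 (seek_light) active — inhibits: none
  → actuator none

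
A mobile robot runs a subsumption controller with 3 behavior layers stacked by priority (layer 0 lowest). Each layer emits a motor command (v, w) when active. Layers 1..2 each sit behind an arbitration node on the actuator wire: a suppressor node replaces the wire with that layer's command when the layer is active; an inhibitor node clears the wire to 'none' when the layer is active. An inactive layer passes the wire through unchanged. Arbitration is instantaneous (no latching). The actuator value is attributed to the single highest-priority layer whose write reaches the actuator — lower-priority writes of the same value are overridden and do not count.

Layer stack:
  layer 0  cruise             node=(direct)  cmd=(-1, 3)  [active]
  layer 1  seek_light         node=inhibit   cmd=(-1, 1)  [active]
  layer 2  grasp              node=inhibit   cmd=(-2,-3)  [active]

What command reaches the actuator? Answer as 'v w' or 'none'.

none

layer 0 (cruise) active — direct: (-1, 3)
layer 1 (seek_light) active — inhibits: none
layer 2 (grasp) active — inhibits: none
→ actuator none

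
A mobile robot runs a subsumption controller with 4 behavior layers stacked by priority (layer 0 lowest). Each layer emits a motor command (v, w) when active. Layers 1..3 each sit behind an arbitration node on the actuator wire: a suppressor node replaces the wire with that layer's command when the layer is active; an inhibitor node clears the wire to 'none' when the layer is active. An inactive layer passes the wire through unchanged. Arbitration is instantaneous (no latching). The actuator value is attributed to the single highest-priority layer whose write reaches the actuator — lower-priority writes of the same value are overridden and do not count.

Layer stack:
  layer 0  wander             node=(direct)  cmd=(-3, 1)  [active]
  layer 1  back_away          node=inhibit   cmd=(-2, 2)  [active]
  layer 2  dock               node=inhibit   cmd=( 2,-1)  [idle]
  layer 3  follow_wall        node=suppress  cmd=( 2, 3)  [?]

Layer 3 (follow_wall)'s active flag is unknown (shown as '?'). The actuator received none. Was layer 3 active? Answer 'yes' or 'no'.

no

If layer 3 is active=yes:
  actuator would be (2, 3)
If layer 3 is active=no:
  actuator would be none
Observed none, so layer 3 was idle.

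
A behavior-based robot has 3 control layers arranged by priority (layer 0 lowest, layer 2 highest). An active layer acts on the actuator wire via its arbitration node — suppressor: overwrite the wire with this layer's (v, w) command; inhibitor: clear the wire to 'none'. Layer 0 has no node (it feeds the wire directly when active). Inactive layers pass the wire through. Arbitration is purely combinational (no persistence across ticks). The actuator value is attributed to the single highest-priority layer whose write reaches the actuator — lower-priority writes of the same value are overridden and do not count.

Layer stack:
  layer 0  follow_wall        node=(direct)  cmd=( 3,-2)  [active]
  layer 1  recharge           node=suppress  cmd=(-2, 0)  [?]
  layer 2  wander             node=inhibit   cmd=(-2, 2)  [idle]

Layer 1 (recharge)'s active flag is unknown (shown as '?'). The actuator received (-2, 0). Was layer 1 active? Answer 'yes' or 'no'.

yes

If layer 1 is active=yes:
  actuator would be (-2, 0)
If layer 1 is active=no:
  actuator would be (3, -2)
Observed (-2, 0), so layer 1 was active.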